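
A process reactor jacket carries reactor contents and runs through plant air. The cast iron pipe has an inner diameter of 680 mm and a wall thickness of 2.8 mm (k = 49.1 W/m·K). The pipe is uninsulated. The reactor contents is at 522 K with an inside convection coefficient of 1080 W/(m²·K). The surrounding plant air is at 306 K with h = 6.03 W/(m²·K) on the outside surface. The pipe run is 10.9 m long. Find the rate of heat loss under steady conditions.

For a radial system each layer contributes R = ln(r_out/r_in)/(2πkL); films add R = 1/(hA).
R_inner film = 1/(h_i·2πr₁L) = 1/(1080×2π×0.34×10.9) = 3.976×10^-5 K/W
R_cast iron pipe wall = ln(342.8/340)/(2π×49.1×10.9) = 2.439×10^-6 K/W
R_outer film = 1/(h_o·2πr_oL) = 1/(6.03×2π×0.3428×10.9) = 0.007064 K/W
R_total = 0.007106 K/W
Q = ΔT/R_total = 216/0.007106

Q ≈ 30400 W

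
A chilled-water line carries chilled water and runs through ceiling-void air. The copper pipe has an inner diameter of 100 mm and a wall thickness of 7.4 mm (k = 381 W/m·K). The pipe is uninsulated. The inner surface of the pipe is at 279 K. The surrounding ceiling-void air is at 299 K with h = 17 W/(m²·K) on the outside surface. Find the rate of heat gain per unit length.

Treating each annulus and film as a series resistance:
R_copper pipe wall = ln(57.4/50)/(2π×381×1) = 5.766×10^-5 K/W
R_outer film = 1/(h_o·2πr_oL) = 1/(17×2π×0.0574×1) = 0.1631 K/W
R_total = 0.1632 K/W
Q = ΔT/R_total = 20/0.1632

q′ ≈ 123 W/m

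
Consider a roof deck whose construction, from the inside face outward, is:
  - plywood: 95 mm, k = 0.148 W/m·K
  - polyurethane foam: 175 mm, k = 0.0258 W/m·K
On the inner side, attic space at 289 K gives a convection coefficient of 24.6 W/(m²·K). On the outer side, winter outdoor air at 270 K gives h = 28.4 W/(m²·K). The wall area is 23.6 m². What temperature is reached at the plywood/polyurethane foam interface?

Thermal resistances in series:
R_inner film = 1/(h_i·A) = 1/(24.6×23.6) = 0.001722 K/W
R_plywood = L/(kA) = 0.095/(0.148×23.6) = 0.0272 K/W
R_polyurethane foam = L/(kA) = 0.175/(0.0258×23.6) = 0.2874 K/W
R_outer film = 1/(h_o·A) = 1/(28.4×23.6) = 0.001492 K/W
R_total = 0.3178 K/W;  Q = ΔT/R_total = 19/0.3178 = 59.78 W
T_interface = T_inner − Q·ΣR(inner→interface) = 289 − 59.8×0.02892

T ≈ 287 K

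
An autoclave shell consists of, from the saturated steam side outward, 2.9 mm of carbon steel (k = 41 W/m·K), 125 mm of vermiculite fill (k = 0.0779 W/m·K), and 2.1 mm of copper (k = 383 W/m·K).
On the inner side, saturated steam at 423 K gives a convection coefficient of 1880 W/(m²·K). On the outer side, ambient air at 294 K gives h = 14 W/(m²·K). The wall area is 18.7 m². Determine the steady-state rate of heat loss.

Q ≈ 1440 W

Treating each layer as a thermal resistance in series:
R_inner film = 1/(h_i·A) = 1/(1880×18.7) = 2.844×10^-5 K/W
R_carbon steel = L/(kA) = 0.0029/(41×18.7) = 3.782×10^-6 K/W
R_vermiculite fill = L/(kA) = 0.125/(0.0779×18.7) = 0.08581 K/W
R_copper = L/(kA) = 0.0021/(383×18.7) = 2.932×10^-7 K/W
R_outer film = 1/(h_o·A) = 1/(14×18.7) = 0.00382 K/W
R_total = 0.08966 K/W
Q = ΔT / R_total = 129 / 0.08966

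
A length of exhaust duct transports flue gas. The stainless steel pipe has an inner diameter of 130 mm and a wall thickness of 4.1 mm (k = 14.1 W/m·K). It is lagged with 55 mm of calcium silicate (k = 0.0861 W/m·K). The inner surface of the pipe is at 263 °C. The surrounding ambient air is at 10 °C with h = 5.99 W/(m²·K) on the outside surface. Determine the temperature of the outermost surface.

T ≈ 51.8 °C

Treating each annulus and film as a series resistance:
R_stainless steel pipe wall = ln(69.1/65)/(2π×14.1×1) = 6.904×10^-4 K/W
R_calcium silicate = ln(124.1/69.1)/(2π×0.0861×1) = 1.082 K/W
R_outer film = 1/(h_o·2πr_oL) = 1/(5.99×2π×0.1241×1) = 0.2141 K/W
R_total = 1.297 K/W
Q = ΔT/R_total = 253/1.297
Q = 195 W/m
T_interface = T_inner − Q·ΣR(inner→interface) = 263 − 195×1.083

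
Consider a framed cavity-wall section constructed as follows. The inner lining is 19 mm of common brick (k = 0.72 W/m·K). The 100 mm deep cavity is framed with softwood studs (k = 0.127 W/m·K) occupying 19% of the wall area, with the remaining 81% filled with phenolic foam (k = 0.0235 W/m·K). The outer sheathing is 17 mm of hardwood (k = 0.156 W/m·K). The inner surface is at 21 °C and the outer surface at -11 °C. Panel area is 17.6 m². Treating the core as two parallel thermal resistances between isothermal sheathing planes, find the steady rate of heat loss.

Q ≈ 230 W

Sheathing layers in series; stud and cavity paths in parallel between them.
R_inner = 0.019/(0.72×17.6) = 0.001499 K/W
R_stud  = 0.1/(0.127×0.19×17.6) = 0.2355 K/W
R_cav   = 0.1/(0.0235×0.81×17.6) = 0.2985 K/W
1/R_core = 1/R_stud + 1/R_cav → R_core = 0.1316 K/W
R_outer = 0.017/(0.156×17.6) = 0.006192 K/W
R_total = 0.1393 K/W
Q = ΔT/R_total = 32/0.1393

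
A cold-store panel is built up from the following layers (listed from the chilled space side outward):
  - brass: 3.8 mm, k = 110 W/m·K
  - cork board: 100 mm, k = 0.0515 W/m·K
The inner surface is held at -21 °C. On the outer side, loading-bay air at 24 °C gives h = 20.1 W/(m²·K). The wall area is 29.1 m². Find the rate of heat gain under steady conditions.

Thermal resistances in series:
R_brass = L/(kA) = 0.0038/(110×29.1) = 1.187×10^-6 K/W
R_cork board = L/(kA) = 0.1/(0.0515×29.1) = 0.06673 K/W
R_outer film = 1/(h_o·A) = 1/(20.1×29.1) = 0.00171 K/W
R_total = 0.06844 K/W
Q = ΔT / R_total = 45 / 0.06844

Q ≈ 658 W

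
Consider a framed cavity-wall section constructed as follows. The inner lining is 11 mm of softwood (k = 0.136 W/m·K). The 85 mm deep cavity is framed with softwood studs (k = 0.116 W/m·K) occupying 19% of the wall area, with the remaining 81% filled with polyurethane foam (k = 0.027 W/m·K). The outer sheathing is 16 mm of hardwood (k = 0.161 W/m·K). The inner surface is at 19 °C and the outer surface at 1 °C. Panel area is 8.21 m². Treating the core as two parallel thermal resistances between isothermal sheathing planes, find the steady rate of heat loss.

Q ≈ 69.8 W

Sheathing layers in series; stud and cavity paths in parallel between them.
R_inner = 0.011/(0.136×8.21) = 0.009852 K/W
R_stud  = 0.085/(0.116×0.19×8.21) = 0.4697 K/W
R_cav   = 0.085/(0.027×0.81×8.21) = 0.4734 K/W
1/R_core = 1/R_stud + 1/R_cav → R_core = 0.2358 K/W
R_outer = 0.016/(0.161×8.21) = 0.0121 K/W
R_total = 0.2577 K/W
Q = ΔT/R_total = 18/0.2577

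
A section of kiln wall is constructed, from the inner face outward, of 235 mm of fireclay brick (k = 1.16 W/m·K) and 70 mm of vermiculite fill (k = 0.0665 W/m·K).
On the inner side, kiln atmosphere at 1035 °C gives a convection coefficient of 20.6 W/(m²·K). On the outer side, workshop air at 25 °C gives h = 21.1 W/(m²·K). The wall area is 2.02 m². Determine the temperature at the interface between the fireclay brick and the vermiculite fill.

T ≈ 847 °C

Model the wall as resistances in series:
R_inner film = 1/(h_i·A) = 1/(20.6×2.02) = 0.02403 K/W
R_fireclay brick = L/(kA) = 0.235/(1.16×2.02) = 0.1003 K/W
R_vermiculite fill = L/(kA) = 0.07/(0.0665×2.02) = 0.5211 K/W
R_outer film = 1/(h_o·A) = 1/(21.1×2.02) = 0.02346 K/W
R_total = 0.6689 K/W;  Q = ΔT/R_total = 1010/0.6689 = 1510 W
T_interface = T_inner − Q·ΣR(inner→interface) = 1035 − 1510×0.1243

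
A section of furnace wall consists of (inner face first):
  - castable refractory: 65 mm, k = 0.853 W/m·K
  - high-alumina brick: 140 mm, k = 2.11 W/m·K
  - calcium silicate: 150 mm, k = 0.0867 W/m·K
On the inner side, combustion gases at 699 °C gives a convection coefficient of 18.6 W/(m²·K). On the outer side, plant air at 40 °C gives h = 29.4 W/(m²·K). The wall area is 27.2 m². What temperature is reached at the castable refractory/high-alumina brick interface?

Series thermal resistances:
R_inner film = 1/(h_i·A) = 1/(18.6×27.2) = 0.001977 K/W
R_castable refractory = L/(kA) = 0.065/(0.853×27.2) = 0.002802 K/W
R_high-alumina brick = L/(kA) = 0.14/(2.11×27.2) = 0.002439 K/W
R_calcium silicate = L/(kA) = 0.15/(0.0867×27.2) = 0.06361 K/W
R_outer film = 1/(h_o·A) = 1/(29.4×27.2) = 0.001251 K/W
R_total = 0.07207 K/W;  Q = ΔT/R_total = 659/0.07207 = 9143 W
T_interface = T_inner − Q·ΣR(inner→interface) = 699 − 9140×0.004778

T ≈ 655 °C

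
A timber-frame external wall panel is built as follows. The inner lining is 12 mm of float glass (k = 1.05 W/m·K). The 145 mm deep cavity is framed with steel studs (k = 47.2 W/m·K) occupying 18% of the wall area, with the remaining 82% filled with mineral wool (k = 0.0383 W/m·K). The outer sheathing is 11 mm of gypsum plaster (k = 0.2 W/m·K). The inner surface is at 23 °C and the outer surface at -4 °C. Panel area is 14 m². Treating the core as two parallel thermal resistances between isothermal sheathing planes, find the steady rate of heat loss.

Q ≈ 4530 W

Sheathing layers in series; stud and cavity paths in parallel between them.
R_inner = 0.012/(1.05×14) = 8.163×10^-4 K/W
R_stud  = 0.145/(47.2×0.18×14) = 0.001219 K/W
R_cav   = 0.145/(0.0383×0.82×14) = 0.3298 K/W
1/R_core = 1/R_stud + 1/R_cav → R_core = 0.001215 K/W
R_outer = 0.011/(0.2×14) = 0.003929 K/W
R_total = 0.005959 K/W
Q = ΔT/R_total = 27/0.005959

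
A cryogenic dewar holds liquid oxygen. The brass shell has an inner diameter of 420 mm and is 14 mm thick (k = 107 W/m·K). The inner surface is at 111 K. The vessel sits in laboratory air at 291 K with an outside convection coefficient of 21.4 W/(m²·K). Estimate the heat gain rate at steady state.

For a spherical shell R = (1/r₁ − 1/r₂)/(4πk); film R = 1/(h·4πr²). In series:
R_brass shell = (1/0.21 − 1/0.224)/(4π×107) = 2.213×10^-4 K/W
R_outer film = 1/(h·4πr_o²) = 1/(21.4×4π×0.224²) = 0.07411 K/W
R_total = 0.07433 K/W
Q = ΔT/R_total = 180/0.07433

Q ≈ 2420 W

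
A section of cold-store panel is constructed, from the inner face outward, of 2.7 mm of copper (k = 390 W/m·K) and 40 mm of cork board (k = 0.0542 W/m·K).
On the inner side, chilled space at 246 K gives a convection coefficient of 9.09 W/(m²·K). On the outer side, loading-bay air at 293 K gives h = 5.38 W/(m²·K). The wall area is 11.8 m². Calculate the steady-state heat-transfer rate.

Series thermal resistances:
R_inner film = 1/(h_i·A) = 1/(9.09×11.8) = 0.009323 K/W
R_copper = L/(kA) = 0.0027/(390×11.8) = 5.867×10^-7 K/W
R_cork board = L/(kA) = 0.04/(0.0542×11.8) = 0.06254 K/W
R_outer film = 1/(h_o·A) = 1/(5.38×11.8) = 0.01575 K/W
R_total = 0.08762 K/W
Q = ΔT / R_total = 47 / 0.08762

Q ≈ 536 W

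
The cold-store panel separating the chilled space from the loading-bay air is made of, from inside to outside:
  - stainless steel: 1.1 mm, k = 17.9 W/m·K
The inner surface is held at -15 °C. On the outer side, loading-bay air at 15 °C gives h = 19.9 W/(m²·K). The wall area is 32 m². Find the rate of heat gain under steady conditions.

Q ≈ 19100 W

Treating each layer as a thermal resistance in series:
R_stainless steel = L/(kA) = 0.0011/(17.9×32) = 1.92×10^-6 K/W
R_outer film = 1/(h_o·A) = 1/(19.9×32) = 0.00157 K/W
R_total = 0.001572 K/W
Q = ΔT / R_total = 30 / 0.001572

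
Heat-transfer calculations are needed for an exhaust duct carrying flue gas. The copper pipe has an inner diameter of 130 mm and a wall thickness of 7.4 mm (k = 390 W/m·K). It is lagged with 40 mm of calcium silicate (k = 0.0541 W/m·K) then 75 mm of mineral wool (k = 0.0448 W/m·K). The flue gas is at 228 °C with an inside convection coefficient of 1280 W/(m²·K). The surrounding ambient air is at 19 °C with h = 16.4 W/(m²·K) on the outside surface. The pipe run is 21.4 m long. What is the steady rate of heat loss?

Q ≈ 1410 W

Cylindrical conduction, so R = ln(r₂/r₁)/(2πkL) per layer, in series:
R_inner film = 1/(h_i·2πr₁L) = 1/(1280×2π×0.065×21.4) = 8.939×10^-5 K/W
R_copper pipe wall = ln(72.4/65)/(2π×390×21.4) = 2.056×10^-6 K/W
R_calcium silicate = ln(112.4/72.4)/(2π×0.0541×21.4) = 0.06047 K/W
R_mineral wool = ln(187.4/112.4)/(2π×0.0448×21.4) = 0.08486 K/W
R_outer film = 1/(h_o·2πr_oL) = 1/(16.4×2π×0.1874×21.4) = 0.00242 K/W
R_total = 0.1478 K/W
Q = ΔT/R_total = 209/0.1478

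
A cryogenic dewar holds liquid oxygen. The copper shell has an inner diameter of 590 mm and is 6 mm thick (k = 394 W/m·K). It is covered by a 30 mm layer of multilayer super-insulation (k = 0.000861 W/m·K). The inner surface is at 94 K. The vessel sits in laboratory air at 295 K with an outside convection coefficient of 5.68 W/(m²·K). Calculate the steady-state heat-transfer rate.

For a spherical shell R = (1/r₁ − 1/r₂)/(4πk); film R = 1/(h·4πr²). In series:
R_copper shell = (1/0.295 − 1/0.301)/(4π×394) = 1.365×10^-5 K/W
R_multilayer super-insulation = (1/0.301 − 1/0.331)/(4π×0.000861) = 27.83 K/W
R_outer film = 1/(h·4πr_o²) = 1/(5.68×4π×0.331²) = 0.1279 K/W
R_total = 27.96 K/W
Q = ΔT/R_total = 201/27.96

Q ≈ 7.19 W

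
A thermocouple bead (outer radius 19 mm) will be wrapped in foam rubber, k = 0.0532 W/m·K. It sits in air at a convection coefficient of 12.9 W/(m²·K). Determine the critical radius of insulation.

For a sphere r_cr = 2k/h = 2×0.0532/12.9
r_cr = 8.25 mm; since the bare radius (19 mm) is above r_cr, any added insulation will reduce heat loss.

r_cr ≈ 8.25 mm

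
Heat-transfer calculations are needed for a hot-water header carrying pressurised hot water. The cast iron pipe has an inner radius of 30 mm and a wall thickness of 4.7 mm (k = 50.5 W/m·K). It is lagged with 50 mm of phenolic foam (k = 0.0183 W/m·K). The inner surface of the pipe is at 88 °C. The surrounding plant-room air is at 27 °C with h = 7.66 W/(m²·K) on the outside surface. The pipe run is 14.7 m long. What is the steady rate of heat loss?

Radial resistances (cylindrical: R_cond = ln(r_o/r_i)/(2πkL), R_conv = 1/(h·2πrL)):
R_cast iron pipe wall = ln(34.7/30)/(2π×50.5×14.7) = 3.12×10^-5 K/W
R_phenolic foam = ln(84.7/34.7)/(2π×0.0183×14.7) = 0.528 K/W
R_outer film = 1/(h_o·2πr_oL) = 1/(7.66×2π×0.0847×14.7) = 0.01669 K/W
R_total = 0.5447 K/W
Q = ΔT/R_total = 61/0.5447

Q ≈ 112 W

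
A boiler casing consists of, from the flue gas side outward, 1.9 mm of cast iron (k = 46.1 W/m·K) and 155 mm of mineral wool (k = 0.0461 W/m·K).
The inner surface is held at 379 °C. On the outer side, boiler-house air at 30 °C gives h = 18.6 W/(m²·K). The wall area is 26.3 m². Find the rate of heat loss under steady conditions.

Q ≈ 2690 W

Series thermal resistances:
R_cast iron = L/(kA) = 0.0019/(46.1×26.3) = 1.567×10^-6 K/W
R_mineral wool = L/(kA) = 0.155/(0.0461×26.3) = 0.1278 K/W
R_outer film = 1/(h_o·A) = 1/(18.6×26.3) = 0.002044 K/W
R_total = 0.1299 K/W
Q = ΔT / R_total = 349 / 0.1299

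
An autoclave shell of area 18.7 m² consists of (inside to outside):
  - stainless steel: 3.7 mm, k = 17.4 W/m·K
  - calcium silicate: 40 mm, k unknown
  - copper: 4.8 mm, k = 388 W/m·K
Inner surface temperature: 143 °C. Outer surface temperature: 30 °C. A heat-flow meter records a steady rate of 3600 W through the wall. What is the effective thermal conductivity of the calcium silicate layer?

k ≈ 0.0682 W/(m·K)

Using the resistance-network approach (series):
R_stainless steel = L/(kA) = 0.0037/(17.4×18.7) = 1.137×10^-5 K/W
R_copper = L/(kA) = 0.0048/(388×18.7) = 6.616×10^-7 K/W
Sum of known resistances R_other = 1.203×10^-5 K/W
Total R = ΔT/Q = 113/3600 = 0.03139 K/W
R_calcium silicate = R_total − R_other = 0.03138 K/W
k = L/(R·A) = 0.04/(0.03138×18.7)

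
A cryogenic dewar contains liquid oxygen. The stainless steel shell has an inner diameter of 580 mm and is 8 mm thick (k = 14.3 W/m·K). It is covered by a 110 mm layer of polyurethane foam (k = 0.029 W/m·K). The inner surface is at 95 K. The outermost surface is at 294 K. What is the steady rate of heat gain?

Q ≈ 80.1 W

For a spherical shell R = (1/r₁ − 1/r₂)/(4πk); film R = 1/(h·4πr²). In series:
R_stainless steel shell = (1/0.29 − 1/0.298)/(4π×14.3) = 5.151×10^-4 K/W
R_polyurethane foam = (1/0.298 − 1/0.408)/(4π×0.029) = 2.483 K/W
R_total = 2.483 K/W
Q = ΔT/R_total = 199/2.483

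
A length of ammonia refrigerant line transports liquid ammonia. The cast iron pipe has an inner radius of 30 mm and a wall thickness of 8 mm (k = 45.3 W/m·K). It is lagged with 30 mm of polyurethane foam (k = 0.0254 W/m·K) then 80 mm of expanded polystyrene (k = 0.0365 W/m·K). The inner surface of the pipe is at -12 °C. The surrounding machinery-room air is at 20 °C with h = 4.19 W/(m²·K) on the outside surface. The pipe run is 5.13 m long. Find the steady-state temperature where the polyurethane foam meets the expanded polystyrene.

Per-layer cylindrical resistances, series-summed:
R_cast iron pipe wall = ln(38/30)/(2π×45.3×5.13) = 1.619×10^-4 K/W
R_polyurethane foam = ln(68/38)/(2π×0.0254×5.13) = 0.7108 K/W
R_expanded polystyrene = ln(148/68)/(2π×0.0365×5.13) = 0.661 K/W
R_outer film = 1/(h_o·2πr_oL) = 1/(4.19×2π×0.148×5.13) = 0.05003 K/W
R_total = 1.422 K/W
Q = ΔT/R_total = 32/1.422
Q = 22.5 W
T_interface = T_inner + Q·ΣR(inner→interface) = -12 + 22.5×0.7109

T ≈ 4 °C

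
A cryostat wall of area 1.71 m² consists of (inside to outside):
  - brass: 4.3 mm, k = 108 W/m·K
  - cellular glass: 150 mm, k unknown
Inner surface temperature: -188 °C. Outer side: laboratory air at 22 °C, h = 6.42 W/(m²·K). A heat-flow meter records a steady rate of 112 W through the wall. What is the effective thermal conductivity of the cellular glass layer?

k ≈ 0.0492 W/(m·K)

Thermal resistances in series:
R_brass = L/(kA) = 0.0043/(108×1.71) = 2.328×10^-5 K/W
R_outer film = 1/(h_o·A) = 1/(6.42×1.71) = 0.09109 K/W
Sum of known resistances R_other = 0.09111 K/W
Total R = ΔT/Q = 210/112 = 1.875 K/W
R_cellular glass = R_total − R_other = 1.784 K/W
k = L/(R·A) = 0.15/(1.784×1.71)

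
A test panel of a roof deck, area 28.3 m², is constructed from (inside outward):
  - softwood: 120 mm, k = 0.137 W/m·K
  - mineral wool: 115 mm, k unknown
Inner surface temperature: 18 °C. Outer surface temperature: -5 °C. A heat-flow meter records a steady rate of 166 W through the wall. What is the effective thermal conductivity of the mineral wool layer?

Series thermal resistances:
R_softwood = L/(kA) = 0.12/(0.137×28.3) = 0.03095 K/W
Sum of known resistances R_other = 0.03095 K/W
Total R = ΔT/Q = 23/166 = 0.1386 K/W
R_mineral wool = R_total − R_other = 0.1076 K/W
k = L/(R·A) = 0.115/(0.1076×28.3)

k ≈ 0.0378 W/(m·K)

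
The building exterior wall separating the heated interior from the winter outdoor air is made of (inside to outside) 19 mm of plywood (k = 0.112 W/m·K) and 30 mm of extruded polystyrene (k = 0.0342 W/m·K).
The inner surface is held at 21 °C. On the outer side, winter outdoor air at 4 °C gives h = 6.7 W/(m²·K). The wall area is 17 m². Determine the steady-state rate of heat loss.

Q ≈ 242 W

Using the resistance-network approach (series):
R_plywood = L/(kA) = 0.019/(0.112×17) = 0.009979 K/W
R_extruded polystyrene = L/(kA) = 0.03/(0.0342×17) = 0.0516 K/W
R_outer film = 1/(h_o·A) = 1/(6.7×17) = 0.00878 K/W
R_total = 0.07036 K/W
Q = ΔT / R_total = 17 / 0.07036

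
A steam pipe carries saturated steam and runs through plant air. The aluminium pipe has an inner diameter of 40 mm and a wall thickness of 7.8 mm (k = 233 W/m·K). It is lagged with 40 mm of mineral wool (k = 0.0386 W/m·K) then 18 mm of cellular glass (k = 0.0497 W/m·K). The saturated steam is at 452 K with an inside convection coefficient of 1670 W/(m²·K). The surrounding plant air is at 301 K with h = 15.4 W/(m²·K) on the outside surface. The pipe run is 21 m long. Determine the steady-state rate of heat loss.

Cylindrical conduction, so R = ln(r₂/r₁)/(2πkL) per layer, in series:
R_inner film = 1/(h_i·2πr₁L) = 1/(1670×2π×0.02×21) = 2.269×10^-4 K/W
R_aluminium pipe wall = ln(27.8/20)/(2π×233×21) = 1.071×10^-5 K/W
R_mineral wool = ln(67.8/27.8)/(2π×0.0386×21) = 0.175 K/W
R_cellular glass = ln(85.8/67.8)/(2π×0.0497×21) = 0.03591 K/W
R_outer film = 1/(h_o·2πr_oL) = 1/(15.4×2π×0.0858×21) = 0.005736 K/W
R_total = 0.2169 K/W
Q = ΔT/R_total = 151/0.2169

Q ≈ 696 W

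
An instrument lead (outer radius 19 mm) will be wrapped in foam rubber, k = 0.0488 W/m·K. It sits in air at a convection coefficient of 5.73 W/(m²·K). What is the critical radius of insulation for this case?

For a cylinder r_cr = k/h = 0.0488/5.73
r_cr = 8.52 mm; since the bare radius (19 mm) is above r_cr, any added insulation will reduce heat loss.

r_cr ≈ 8.52 mm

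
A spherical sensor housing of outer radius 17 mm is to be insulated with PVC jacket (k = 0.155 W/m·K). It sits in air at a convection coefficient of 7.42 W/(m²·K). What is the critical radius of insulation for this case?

r_cr ≈ 41.8 mm

For a sphere r_cr = 2k/h = 2×0.155/7.42
r_cr = 41.8 mm; since the bare radius (17 mm) is below r_cr, adding a thin layer of insulation will *increase* heat loss.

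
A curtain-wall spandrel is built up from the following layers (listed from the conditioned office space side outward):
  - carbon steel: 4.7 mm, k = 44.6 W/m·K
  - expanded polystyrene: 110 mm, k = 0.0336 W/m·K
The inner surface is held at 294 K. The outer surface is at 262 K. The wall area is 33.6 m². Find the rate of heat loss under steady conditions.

Thermal resistances in series:
R_carbon steel = L/(kA) = 0.0047/(44.6×33.6) = 3.136×10^-6 K/W
R_expanded polystyrene = L/(kA) = 0.11/(0.0336×33.6) = 0.09743 K/W
R_total = 0.09744 K/W
Q = ΔT / R_total = 32 / 0.09744

Q ≈ 328 W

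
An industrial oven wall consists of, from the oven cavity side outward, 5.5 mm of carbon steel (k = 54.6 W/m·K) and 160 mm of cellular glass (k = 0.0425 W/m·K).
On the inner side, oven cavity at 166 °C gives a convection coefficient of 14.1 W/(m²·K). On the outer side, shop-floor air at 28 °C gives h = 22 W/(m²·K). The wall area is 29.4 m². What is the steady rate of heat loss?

Q ≈ 1050 W

Series thermal resistances:
R_inner film = 1/(h_i·A) = 1/(14.1×29.4) = 0.002412 K/W
R_carbon steel = L/(kA) = 0.0055/(54.6×29.4) = 3.426×10^-6 K/W
R_cellular glass = L/(kA) = 0.16/(0.0425×29.4) = 0.1281 K/W
R_outer film = 1/(h_o·A) = 1/(22×29.4) = 0.001546 K/W
R_total = 0.132 K/W
Q = ΔT / R_total = 138 / 0.132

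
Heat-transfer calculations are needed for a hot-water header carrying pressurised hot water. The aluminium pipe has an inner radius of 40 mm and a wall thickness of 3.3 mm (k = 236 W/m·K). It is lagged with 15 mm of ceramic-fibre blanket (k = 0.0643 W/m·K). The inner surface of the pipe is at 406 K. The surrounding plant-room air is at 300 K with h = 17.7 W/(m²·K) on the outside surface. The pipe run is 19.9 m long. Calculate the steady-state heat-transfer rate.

Q ≈ 2370 W

For a radial system each layer contributes R = ln(r_out/r_in)/(2πkL); films add R = 1/(hA).
R_aluminium pipe wall = ln(43.3/40)/(2π×236×19.9) = 2.686×10^-6 K/W
R_ceramic-fibre blanket = ln(58.3/43.3)/(2π×0.0643×19.9) = 0.037 K/W
R_outer film = 1/(h_o·2πr_oL) = 1/(17.7×2π×0.0583×19.9) = 0.00775 K/W
R_total = 0.04475 K/W
Q = ΔT/R_total = 106/0.04475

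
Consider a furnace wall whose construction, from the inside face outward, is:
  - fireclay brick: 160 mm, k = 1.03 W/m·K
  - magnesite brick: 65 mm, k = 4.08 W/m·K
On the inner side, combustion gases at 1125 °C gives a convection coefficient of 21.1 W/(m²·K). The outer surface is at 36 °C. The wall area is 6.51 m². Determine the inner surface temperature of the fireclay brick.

Series thermal resistances:
R_inner film = 1/(h_i·A) = 1/(21.1×6.51) = 0.00728 K/W
R_fireclay brick = L/(kA) = 0.16/(1.03×6.51) = 0.02386 K/W
R_magnesite brick = L/(kA) = 0.065/(4.08×6.51) = 0.002447 K/W
R_total = 0.03359 K/W;  Q = ΔT/R_total = 1089/0.03359 = 32420 W
T_interface = T_inner − Q·ΣR(inner→interface) = 1125 − 32400×0.00728

T ≈ 889 °C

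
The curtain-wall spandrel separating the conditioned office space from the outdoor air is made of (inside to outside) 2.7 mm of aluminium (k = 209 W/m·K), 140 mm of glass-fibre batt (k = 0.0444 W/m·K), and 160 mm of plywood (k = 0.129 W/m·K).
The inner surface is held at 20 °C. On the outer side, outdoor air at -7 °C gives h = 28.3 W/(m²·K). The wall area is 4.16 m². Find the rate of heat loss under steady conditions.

Using the resistance-network approach (series):
R_aluminium = L/(kA) = 0.0027/(209×4.16) = 3.105×10^-6 K/W
R_glass-fibre batt = L/(kA) = 0.14/(0.0444×4.16) = 0.758 K/W
R_plywood = L/(kA) = 0.16/(0.129×4.16) = 0.2982 K/W
R_outer film = 1/(h_o·A) = 1/(28.3×4.16) = 0.008494 K/W
R_total = 1.065 K/W
Q = ΔT / R_total = 27 / 1.065

Q ≈ 25.4 W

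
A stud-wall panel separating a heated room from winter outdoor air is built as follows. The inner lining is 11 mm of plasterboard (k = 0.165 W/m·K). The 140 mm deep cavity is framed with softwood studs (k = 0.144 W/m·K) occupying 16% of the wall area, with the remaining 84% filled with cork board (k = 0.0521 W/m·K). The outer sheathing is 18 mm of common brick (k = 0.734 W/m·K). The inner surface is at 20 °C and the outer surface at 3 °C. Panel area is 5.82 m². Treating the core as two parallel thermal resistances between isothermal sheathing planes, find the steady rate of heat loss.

Sheathing layers in series; stud and cavity paths in parallel between them.
R_inner = 0.011/(0.165×5.82) = 0.01145 K/W
R_stud  = 0.14/(0.144×0.16×5.82) = 1.044 K/W
R_cav   = 0.14/(0.0521×0.84×5.82) = 0.5497 K/W
1/R_core = 1/R_stud + 1/R_cav → R_core = 0.3601 K/W
R_outer = 0.018/(0.734×5.82) = 0.004214 K/W
R_total = 0.3758 K/W
Q = ΔT/R_total = 17/0.3758

Q ≈ 45.2 W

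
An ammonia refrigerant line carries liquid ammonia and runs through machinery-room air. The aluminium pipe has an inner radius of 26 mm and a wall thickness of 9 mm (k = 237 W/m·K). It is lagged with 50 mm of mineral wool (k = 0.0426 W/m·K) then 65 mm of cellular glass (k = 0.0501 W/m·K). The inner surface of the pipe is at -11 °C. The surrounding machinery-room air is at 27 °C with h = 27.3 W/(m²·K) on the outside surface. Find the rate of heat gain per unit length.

Radial resistances (cylindrical: R_cond = ln(r_o/r_i)/(2πkL), R_conv = 1/(h·2πrL)):
R_aluminium pipe wall = ln(35/26)/(2π×237×1) = 1.996×10^-4 K/W
R_mineral wool = ln(85/35)/(2π×0.0426×1) = 3.315 K/W
R_cellular glass = ln(150/85)/(2π×0.0501×1) = 1.804 K/W
R_outer film = 1/(h_o·2πr_oL) = 1/(27.3×2π×0.15×1) = 0.03887 K/W
R_total = 5.158 K/W
Q = ΔT/R_total = 38/5.158

q′ ≈ 7.37 W/m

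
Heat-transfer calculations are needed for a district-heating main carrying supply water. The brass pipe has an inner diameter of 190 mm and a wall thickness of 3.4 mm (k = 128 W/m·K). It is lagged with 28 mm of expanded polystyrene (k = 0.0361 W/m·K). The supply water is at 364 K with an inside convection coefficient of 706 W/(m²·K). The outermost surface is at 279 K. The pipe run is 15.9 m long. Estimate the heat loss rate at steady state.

For a radial system each layer contributes R = ln(r_out/r_in)/(2πkL); films add R = 1/(hA).
R_inner film = 1/(h_i·2πr₁L) = 1/(706×2π×0.095×15.9) = 1.492×10^-4 K/W
R_brass pipe wall = ln(98.4/95)/(2π×128×15.9) = 2.75×10^-6 K/W
R_expanded polystyrene = ln(126.4/98.4)/(2π×0.0361×15.9) = 0.06943 K/W
R_total = 0.06959 K/W
Q = ΔT/R_total = 85/0.06959

Q ≈ 1220 W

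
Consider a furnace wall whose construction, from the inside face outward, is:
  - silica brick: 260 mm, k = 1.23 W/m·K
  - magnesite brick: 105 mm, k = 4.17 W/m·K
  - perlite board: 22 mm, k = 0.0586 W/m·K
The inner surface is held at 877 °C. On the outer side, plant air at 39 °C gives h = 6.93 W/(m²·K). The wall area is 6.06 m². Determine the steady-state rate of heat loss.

Q ≈ 6710 W

Using the resistance-network approach (series):
R_silica brick = L/(kA) = 0.26/(1.23×6.06) = 0.03488 K/W
R_magnesite brick = L/(kA) = 0.105/(4.17×6.06) = 0.004155 K/W
R_perlite board = L/(kA) = 0.022/(0.0586×6.06) = 0.06195 K/W
R_outer film = 1/(h_o·A) = 1/(6.93×6.06) = 0.02381 K/W
R_total = 0.1248 K/W
Q = ΔT / R_total = 838 / 0.1248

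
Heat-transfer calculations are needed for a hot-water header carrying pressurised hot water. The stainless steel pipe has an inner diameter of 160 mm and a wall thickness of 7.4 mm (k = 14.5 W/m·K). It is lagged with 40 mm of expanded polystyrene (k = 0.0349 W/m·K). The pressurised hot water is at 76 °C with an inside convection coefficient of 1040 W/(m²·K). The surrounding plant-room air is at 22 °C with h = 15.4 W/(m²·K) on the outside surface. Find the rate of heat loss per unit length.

Per-layer cylindrical resistances, series-summed:
R_inner film = 1/(h_i·2πr₁L) = 1/(1040×2π×0.08×1) = 0.001913 K/W
R_stainless steel pipe wall = ln(87.4/80)/(2π×14.5×1) = 9.71×10^-4 K/W
R_expanded polystyrene = ln(127.4/87.4)/(2π×0.0349×1) = 1.718 K/W
R_outer film = 1/(h_o·2πr_oL) = 1/(15.4×2π×0.1274×1) = 0.08112 K/W
R_total = 1.802 K/W
Q = ΔT/R_total = 54/1.802

q′ ≈ 30 W/m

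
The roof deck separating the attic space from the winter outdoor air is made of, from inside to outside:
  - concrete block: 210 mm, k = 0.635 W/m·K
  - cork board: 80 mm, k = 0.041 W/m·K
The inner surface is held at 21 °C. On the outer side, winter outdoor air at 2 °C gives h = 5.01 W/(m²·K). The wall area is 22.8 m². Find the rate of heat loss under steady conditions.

Series thermal resistances:
R_concrete block = L/(kA) = 0.21/(0.635×22.8) = 0.0145 K/W
R_cork board = L/(kA) = 0.08/(0.041×22.8) = 0.08558 K/W
R_outer film = 1/(h_o·A) = 1/(5.01×22.8) = 0.008754 K/W
R_total = 0.1088 K/W
Q = ΔT / R_total = 19 / 0.1088

Q ≈ 175 W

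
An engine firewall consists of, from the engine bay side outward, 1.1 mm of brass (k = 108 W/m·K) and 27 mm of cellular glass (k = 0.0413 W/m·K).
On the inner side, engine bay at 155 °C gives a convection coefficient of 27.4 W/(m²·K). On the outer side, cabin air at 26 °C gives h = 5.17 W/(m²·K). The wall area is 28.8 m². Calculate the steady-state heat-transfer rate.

Model the wall as resistances in series:
R_inner film = 1/(h_i·A) = 1/(27.4×28.8) = 0.001267 K/W
R_brass = L/(kA) = 0.0011/(108×28.8) = 3.537×10^-7 K/W
R_cellular glass = L/(kA) = 0.027/(0.0413×28.8) = 0.0227 K/W
R_outer film = 1/(h_o·A) = 1/(5.17×28.8) = 0.006716 K/W
R_total = 0.03068 K/W
Q = ΔT / R_total = 129 / 0.03068

Q ≈ 4200 W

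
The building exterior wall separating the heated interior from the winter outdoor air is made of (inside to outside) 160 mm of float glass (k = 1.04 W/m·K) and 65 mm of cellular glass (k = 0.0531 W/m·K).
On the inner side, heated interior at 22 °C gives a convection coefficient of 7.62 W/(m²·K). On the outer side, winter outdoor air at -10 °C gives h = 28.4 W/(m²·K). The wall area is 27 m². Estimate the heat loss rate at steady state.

Treating each layer as a thermal resistance in series:
R_inner film = 1/(h_i·A) = 1/(7.62×27) = 0.004861 K/W
R_float glass = L/(kA) = 0.16/(1.04×27) = 0.005698 K/W
R_cellular glass = L/(kA) = 0.065/(0.0531×27) = 0.04534 K/W
R_outer film = 1/(h_o·A) = 1/(28.4×27) = 0.001304 K/W
R_total = 0.0572 K/W
Q = ΔT / R_total = 32 / 0.0572

Q ≈ 559 W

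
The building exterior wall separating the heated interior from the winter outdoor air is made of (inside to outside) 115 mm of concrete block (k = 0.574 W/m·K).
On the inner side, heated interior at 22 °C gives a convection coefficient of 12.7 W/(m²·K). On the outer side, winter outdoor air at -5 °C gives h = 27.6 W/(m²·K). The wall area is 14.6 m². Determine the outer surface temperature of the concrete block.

T ≈ -1.9 °C

Treating each layer as a thermal resistance in series:
R_inner film = 1/(h_i·A) = 1/(12.7×14.6) = 0.005393 K/W
R_concrete block = L/(kA) = 0.115/(0.574×14.6) = 0.01372 K/W
R_outer film = 1/(h_o·A) = 1/(27.6×14.6) = 0.002482 K/W
R_total = 0.0216 K/W;  Q = ΔT/R_total = 27/0.0216 = 1250 W
T_interface = T_inner − Q·ΣR(inner→interface) = 22 − 1250×0.01912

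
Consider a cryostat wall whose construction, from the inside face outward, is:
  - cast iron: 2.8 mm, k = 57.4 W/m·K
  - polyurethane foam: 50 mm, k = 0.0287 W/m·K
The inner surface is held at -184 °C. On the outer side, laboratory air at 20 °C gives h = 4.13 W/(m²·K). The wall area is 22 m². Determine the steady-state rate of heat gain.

Q ≈ 2260 W

Thermal resistances in series:
R_cast iron = L/(kA) = 0.0028/(57.4×22) = 2.217×10^-6 K/W
R_polyurethane foam = L/(kA) = 0.05/(0.0287×22) = 0.07919 K/W
R_outer film = 1/(h_o·A) = 1/(4.13×22) = 0.01101 K/W
R_total = 0.0902 K/W
Q = ΔT / R_total = 204 / 0.0902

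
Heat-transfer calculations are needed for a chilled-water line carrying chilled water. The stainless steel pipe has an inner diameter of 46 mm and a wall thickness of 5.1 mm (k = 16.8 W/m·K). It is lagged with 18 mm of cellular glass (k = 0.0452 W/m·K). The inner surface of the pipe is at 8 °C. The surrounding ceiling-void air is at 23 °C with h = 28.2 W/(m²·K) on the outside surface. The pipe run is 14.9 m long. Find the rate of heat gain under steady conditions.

Treating each annulus and film as a series resistance:
R_stainless steel pipe wall = ln(28.1/23)/(2π×16.8×14.9) = 1.273×10^-4 K/W
R_cellular glass = ln(46.1/28.1)/(2π×0.0452×14.9) = 0.117 K/W
R_outer film = 1/(h_o·2πr_oL) = 1/(28.2×2π×0.0461×14.9) = 0.008216 K/W
R_total = 0.1253 K/W
Q = ΔT/R_total = 15/0.1253

Q ≈ 120 W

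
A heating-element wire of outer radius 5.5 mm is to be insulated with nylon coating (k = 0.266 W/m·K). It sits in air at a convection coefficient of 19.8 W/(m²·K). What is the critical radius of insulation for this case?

r_cr ≈ 13.4 mm

For a cylinder r_cr = k/h = 0.266/19.8
r_cr = 13.4 mm; since the bare radius (5.5 mm) is below r_cr, adding a thin layer of insulation will *increase* heat loss.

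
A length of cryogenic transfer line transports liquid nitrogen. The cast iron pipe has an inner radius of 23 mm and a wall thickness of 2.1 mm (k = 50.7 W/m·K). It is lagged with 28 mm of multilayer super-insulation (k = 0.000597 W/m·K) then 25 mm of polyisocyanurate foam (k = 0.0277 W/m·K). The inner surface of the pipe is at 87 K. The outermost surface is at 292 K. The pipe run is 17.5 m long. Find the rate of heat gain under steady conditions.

Radial resistances (cylindrical: R_cond = ln(r_o/r_i)/(2πkL), R_conv = 1/(h·2πrL)):
R_cast iron pipe wall = ln(25.1/23)/(2π×50.7×17.5) = 1.567×10^-5 K/W
R_multilayer super-insulation = ln(53.1/25.1)/(2π×0.000597×17.5) = 11.41 K/W
R_polyisocyanurate foam = ln(78.1/53.1)/(2π×0.0277×17.5) = 0.1267 K/W
R_total = 11.54 K/W
Q = ΔT/R_total = 205/11.54

Q ≈ 17.8 W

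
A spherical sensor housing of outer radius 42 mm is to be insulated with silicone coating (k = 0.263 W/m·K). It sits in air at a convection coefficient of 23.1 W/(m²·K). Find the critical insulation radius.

r_cr ≈ 22.8 mm

For a sphere r_cr = 2k/h = 2×0.263/23.1
r_cr = 22.8 mm; since the bare radius (42 mm) is above r_cr, any added insulation will reduce heat loss.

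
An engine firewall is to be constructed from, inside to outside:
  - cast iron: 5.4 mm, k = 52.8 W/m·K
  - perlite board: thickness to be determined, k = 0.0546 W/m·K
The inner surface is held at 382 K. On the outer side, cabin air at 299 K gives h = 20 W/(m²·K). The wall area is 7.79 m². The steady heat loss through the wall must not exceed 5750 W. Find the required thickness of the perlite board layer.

L ≈ 3.4 mm

Thermal resistances in series:
R_cast iron = L/(kA) = 0.0054/(52.8×7.79) = 1.313×10^-5 K/W
R_outer film = 1/(h_o·A) = 1/(20×7.79) = 0.006418 K/W
Sum of the known resistances R_other = 0.006432 K/W
Required total resistance R_tot = ΔT/Q_allow = 83/5750 = 0.01443 K/W
R_perlite board = R_tot − R_other = 0.008003 K/W
L = R·k·A = 0.008003×0.0546×7.79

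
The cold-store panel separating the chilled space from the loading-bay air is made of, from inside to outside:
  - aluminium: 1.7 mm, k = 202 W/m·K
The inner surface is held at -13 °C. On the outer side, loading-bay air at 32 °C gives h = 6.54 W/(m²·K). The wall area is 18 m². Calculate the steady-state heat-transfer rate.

Using the resistance-network approach (series):
R_aluminium = L/(kA) = 0.0017/(202×18) = 4.675×10^-7 K/W
R_outer film = 1/(h_o·A) = 1/(6.54×18) = 0.008495 K/W
R_total = 0.008495 K/W
Q = ΔT / R_total = 45 / 0.008495

Q ≈ 5300 W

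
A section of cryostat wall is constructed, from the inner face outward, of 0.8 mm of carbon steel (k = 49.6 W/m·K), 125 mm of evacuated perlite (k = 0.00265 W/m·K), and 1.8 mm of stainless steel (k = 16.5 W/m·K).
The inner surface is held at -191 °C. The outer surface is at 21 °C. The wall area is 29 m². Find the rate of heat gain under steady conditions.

Treating each layer as a thermal resistance in series:
R_carbon steel = L/(kA) = 0.0008/(49.6×29) = 5.562×10^-7 K/W
R_evacuated perlite = L/(kA) = 0.125/(0.00265×29) = 1.627 K/W
R_stainless steel = L/(kA) = 0.0018/(16.5×29) = 3.762×10^-6 K/W
R_total = 1.627 K/W
Q = ΔT / R_total = 212 / 1.627

Q ≈ 130 W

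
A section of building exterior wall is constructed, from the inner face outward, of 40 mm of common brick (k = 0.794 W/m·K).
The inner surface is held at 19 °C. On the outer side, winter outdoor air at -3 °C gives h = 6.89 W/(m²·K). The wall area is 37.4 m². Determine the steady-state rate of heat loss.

Q ≈ 4210 W

Treating each layer as a thermal resistance in series:
R_common brick = L/(kA) = 0.04/(0.794×37.4) = 0.001347 K/W
R_outer film = 1/(h_o·A) = 1/(6.89×37.4) = 0.003881 K/W
R_total = 0.005228 K/W
Q = ΔT / R_total = 22 / 0.005228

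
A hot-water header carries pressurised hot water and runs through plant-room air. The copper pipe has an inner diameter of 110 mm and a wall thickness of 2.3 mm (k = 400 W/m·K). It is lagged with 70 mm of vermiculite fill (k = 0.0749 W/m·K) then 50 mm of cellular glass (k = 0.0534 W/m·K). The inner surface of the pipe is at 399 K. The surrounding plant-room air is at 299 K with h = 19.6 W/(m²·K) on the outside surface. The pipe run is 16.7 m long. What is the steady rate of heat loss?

For a radial system each layer contributes R = ln(r_out/r_in)/(2πkL); films add R = 1/(hA).
R_copper pipe wall = ln(57.3/55)/(2π×400×16.7) = 9.761×10^-7 K/W
R_vermiculite fill = ln(127.3/57.3)/(2π×0.0749×16.7) = 0.1016 K/W
R_cellular glass = ln(177.3/127.3)/(2π×0.0534×16.7) = 0.05913 K/W
R_outer film = 1/(h_o·2πr_oL) = 1/(19.6×2π×0.1773×16.7) = 0.002742 K/W
R_total = 0.1634 K/W
Q = ΔT/R_total = 100/0.1634

Q ≈ 612 W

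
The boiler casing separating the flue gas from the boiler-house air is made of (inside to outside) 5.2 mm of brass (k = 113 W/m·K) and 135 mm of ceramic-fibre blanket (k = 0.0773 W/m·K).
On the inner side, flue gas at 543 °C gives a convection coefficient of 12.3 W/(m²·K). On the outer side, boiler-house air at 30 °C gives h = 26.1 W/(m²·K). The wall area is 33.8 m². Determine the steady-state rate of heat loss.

Series thermal resistances:
R_inner film = 1/(h_i·A) = 1/(12.3×33.8) = 0.002405 K/W
R_brass = L/(kA) = 0.0052/(113×33.8) = 1.361×10^-6 K/W
R_ceramic-fibre blanket = L/(kA) = 0.135/(0.0773×33.8) = 0.05167 K/W
R_outer film = 1/(h_o·A) = 1/(26.1×33.8) = 0.001134 K/W
R_total = 0.05521 K/W
Q = ΔT / R_total = 513 / 0.05521

Q ≈ 9290 W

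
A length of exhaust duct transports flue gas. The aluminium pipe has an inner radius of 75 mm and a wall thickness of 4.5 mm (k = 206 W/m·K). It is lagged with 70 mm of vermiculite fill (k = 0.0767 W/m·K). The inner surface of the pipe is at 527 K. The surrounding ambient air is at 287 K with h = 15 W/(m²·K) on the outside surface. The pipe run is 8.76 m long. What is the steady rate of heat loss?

Cylindrical conduction, so R = ln(r₂/r₁)/(2πkL) per layer, in series:
R_aluminium pipe wall = ln(79.5/75)/(2π×206×8.76) = 5.139×10^-6 K/W
R_vermiculite fill = ln(149.5/79.5)/(2π×0.0767×8.76) = 0.1496 K/W
R_outer film = 1/(h_o·2πr_oL) = 1/(15×2π×0.1495×8.76) = 0.008102 K/W
R_total = 0.1577 K/W
Q = ΔT/R_total = 240/0.1577

Q ≈ 1520 W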